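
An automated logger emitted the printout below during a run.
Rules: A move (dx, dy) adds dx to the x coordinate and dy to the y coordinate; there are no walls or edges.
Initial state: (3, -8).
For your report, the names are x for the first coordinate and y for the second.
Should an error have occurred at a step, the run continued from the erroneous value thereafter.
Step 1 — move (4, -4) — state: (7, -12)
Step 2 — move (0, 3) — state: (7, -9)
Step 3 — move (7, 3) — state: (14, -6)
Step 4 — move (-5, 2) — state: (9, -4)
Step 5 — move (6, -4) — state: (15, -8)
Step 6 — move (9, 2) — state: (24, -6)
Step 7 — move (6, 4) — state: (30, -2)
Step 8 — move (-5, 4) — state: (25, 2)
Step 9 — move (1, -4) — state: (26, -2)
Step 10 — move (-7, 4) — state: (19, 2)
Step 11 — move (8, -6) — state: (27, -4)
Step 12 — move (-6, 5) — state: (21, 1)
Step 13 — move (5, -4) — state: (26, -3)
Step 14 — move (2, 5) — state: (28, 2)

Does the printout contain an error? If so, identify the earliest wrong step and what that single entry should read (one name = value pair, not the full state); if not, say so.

no error

Step 1: x = 3 + (4) = 7, y = -8 + (-4) = -12 — verified.
Step 2: x = 7 + (0) = 7, y = -12 + (3) = -9 — confirmed correct.
Step 3: x = 7 + (7) = 14, y = -9 + (3) = -6 — consistent with the printout.
Step 4: x = 14 + (-5) = 9, y = -6 + (2) = -4 — exactly as logged.
Step 5: x = 9 + (6) = 15, y = -4 + (-4) = -8 — consistent with the printout.
Step 6: x = 15 + (9) = 24, y = -8 + (2) = -6 — in agreement.
Step 7: x = 24 + (6) = 30, y = -6 + (4) = -2 — no discrepancy.
Step 8: x = 30 + (-5) = 25, y = -2 + (4) = 2 — consistent with the printout.
Step 9: x = 25 + (1) = 26, y = 2 + (-4) = -2 — checks out.
Step 10: x = 26 + (-7) = 19, y = -2 + (4) = 2 — agrees with the printout.
Step 11: x = 19 + (8) = 27, y = 2 + (-6) = -4 — same as recorded.
Step 12: x = 27 + (-6) = 21, y = -4 + (5) = 1 — confirmed correct.
Step 13: x = 21 + (5) = 26, y = 1 + (-4) = -3 — confirmed correct.
Step 14: x = 26 + (2) = 28, y = -3 + (5) = 2 — verified.
All steps check out; nothing to correct.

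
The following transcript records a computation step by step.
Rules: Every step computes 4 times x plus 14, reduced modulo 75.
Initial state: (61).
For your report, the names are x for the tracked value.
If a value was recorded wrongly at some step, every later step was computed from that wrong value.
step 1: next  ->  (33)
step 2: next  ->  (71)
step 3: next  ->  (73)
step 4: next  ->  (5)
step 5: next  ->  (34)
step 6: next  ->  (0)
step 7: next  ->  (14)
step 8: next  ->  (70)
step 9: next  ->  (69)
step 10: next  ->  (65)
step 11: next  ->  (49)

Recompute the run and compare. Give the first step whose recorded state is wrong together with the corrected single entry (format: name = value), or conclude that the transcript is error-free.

Recomputing the run from the initial state:
step 1: x = 33
step 2: x = 71
step 3: x = 73
step 4: x = 6
step 5: x = 38
step 6: x = 16
step 7: x = 3
step 8: x = 26
step 9: x = 43
step 10: x = 36
step 11: x = 8
The first disagreement with the transcript is at step 4, where the value should be x = 6.

step 4, x = 6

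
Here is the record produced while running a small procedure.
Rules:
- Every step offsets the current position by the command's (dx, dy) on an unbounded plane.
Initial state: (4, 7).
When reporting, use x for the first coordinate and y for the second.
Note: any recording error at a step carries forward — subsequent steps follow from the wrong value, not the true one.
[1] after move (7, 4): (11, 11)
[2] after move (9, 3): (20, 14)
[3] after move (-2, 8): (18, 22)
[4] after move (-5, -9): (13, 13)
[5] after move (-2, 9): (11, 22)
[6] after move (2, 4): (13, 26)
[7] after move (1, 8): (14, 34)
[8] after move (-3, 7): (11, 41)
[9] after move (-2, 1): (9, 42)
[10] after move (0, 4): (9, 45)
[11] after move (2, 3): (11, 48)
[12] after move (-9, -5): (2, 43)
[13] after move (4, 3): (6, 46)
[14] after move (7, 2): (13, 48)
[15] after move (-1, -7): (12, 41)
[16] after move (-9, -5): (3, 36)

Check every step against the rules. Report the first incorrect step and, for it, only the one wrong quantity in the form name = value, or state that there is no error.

step 10, y = 46

1. x = 4 + (7) = 11, y = 7 + (4) = 11 (in agreement)
2. x = 11 + (9) = 20, y = 11 + (3) = 14 (verified)
3. x = 20 + (-2) = 18, y = 14 + (8) = 22 (confirmed correct)
4. x = 18 + (-5) = 13, y = 22 + (-9) = 13 (checks out)
5. x = 13 + (-2) = 11, y = 13 + (9) = 22 (matches)
6. x = 11 + (2) = 13, y = 22 + (4) = 26 (consistent with the record)
7. x = 13 + (1) = 14, y = 26 + (8) = 34 (same as recorded)
8. x = 14 + (-3) = 11, y = 34 + (7) = 41 (in agreement)
9. x = 11 + (-2) = 9, y = 41 + (1) = 42 (confirmed correct)
10. x = 9 + (0) = 9, y = 42 + (4) = 46 (this is not what the record shows)
The audit stops at step 10: the recorded entry is wrong and should be y = 46.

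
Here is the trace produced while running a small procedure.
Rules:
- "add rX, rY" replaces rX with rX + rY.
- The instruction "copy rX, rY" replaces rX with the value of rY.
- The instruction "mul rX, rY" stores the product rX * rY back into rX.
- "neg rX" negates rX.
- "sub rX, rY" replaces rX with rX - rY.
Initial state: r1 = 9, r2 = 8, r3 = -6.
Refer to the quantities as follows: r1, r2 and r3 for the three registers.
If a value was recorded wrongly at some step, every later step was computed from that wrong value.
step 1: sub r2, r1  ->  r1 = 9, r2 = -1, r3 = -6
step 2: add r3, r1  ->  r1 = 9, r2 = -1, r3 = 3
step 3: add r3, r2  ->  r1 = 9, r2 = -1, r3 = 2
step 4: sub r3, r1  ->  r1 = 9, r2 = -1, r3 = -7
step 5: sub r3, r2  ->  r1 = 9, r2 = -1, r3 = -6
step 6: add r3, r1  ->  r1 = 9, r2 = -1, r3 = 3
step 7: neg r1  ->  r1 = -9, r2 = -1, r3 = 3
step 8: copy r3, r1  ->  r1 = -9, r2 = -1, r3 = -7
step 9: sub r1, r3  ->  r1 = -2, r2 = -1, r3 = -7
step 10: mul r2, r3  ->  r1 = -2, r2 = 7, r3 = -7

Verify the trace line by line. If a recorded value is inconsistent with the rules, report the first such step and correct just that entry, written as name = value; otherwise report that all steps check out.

1. r2 = 8 - 9 = -1 (exactly as logged)
2. r3 = -6 + 9 = 3 (matches)
3. r3 = 3 + -1 = 2 (no discrepancy)
4. r3 = 2 - 9 = -7 (in agreement)
5. r3 = -7 - -1 = -6 (no discrepancy)
6. r3 = -6 + 9 = 3 (exactly as logged)
7. r1 = -(9) = -9 (checks out)
8. r3 = -9 (not what was recorded)
So the first discrepancy is step 8, where the right value is r3 = -9.

step 8, r3 = -9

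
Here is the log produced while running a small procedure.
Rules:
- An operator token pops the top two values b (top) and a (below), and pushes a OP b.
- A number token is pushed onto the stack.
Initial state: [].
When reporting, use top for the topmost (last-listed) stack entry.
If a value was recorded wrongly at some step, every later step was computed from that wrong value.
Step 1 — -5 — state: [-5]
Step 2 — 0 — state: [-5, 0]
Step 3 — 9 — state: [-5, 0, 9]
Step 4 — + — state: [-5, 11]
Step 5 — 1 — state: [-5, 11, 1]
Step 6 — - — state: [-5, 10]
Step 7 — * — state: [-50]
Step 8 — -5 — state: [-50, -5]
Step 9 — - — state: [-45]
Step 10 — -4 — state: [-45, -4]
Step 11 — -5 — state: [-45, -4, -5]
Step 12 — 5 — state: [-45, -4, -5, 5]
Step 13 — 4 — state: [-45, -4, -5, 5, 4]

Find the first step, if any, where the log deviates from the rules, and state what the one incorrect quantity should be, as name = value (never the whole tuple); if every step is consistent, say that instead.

step 4, top = 9

1. push -5: top = -5 (checks out)
2. push 0: top = 0 (agrees with the log)
3. push 9: top = 9 (exactly as logged)
4. 0 + 9 = 9 (a discrepancy with the log)
Conclusion: step 4 carries the first error; the entry should be top = 9.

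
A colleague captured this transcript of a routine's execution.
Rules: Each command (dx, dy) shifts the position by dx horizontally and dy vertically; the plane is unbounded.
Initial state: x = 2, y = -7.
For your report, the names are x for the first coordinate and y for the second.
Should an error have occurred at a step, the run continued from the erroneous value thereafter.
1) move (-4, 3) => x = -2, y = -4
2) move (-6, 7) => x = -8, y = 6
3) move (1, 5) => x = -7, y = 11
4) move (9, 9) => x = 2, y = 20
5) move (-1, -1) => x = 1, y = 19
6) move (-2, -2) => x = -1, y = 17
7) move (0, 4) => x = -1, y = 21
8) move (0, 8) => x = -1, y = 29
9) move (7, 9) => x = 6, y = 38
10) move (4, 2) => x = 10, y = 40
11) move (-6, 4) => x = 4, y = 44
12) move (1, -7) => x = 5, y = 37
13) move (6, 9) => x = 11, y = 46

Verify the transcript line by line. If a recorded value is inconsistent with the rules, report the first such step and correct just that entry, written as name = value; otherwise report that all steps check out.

step 2, y = 3

Recomputing the run from the initial state:
step 1: x = -2, y = -4
step 2: x = -8, y = 3
step 3: x = -7, y = 8
step 4: x = 2, y = 17
step 5: x = 1, y = 16
step 6: x = -1, y = 14
step 7: x = -1, y = 18
step 8: x = -1, y = 26
step 9: x = 6, y = 35
step 10: x = 10, y = 37
step 11: x = 4, y = 41
step 12: x = 5, y = 34
step 13: x = 11, y = 43
The first disagreement with the transcript is at step 2, where the value should be y = 3.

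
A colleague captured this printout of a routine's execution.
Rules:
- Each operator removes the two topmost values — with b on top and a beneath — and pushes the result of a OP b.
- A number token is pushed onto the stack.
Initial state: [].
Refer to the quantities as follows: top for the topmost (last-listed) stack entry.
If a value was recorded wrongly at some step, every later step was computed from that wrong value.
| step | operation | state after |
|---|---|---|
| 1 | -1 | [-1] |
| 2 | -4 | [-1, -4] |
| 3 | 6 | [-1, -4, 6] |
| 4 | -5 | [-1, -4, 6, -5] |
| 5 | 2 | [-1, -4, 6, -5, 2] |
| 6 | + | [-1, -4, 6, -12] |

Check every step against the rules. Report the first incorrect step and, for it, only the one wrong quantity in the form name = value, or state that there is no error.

Step 1: push -1: top = -1 — consistent with the printout.
Step 2: push -4: top = -4 — verified.
Step 3: push 6: top = 6 — confirmed correct.
Step 4: push -5: top = -5 — exactly as logged.
Step 5: push 2: top = 2 — consistent with the printout.
Step 6: -5 + 2 = -3 — a discrepancy with the printout.
So the first discrepancy is step 6, where the right value is top = -3.

step 6, top = -3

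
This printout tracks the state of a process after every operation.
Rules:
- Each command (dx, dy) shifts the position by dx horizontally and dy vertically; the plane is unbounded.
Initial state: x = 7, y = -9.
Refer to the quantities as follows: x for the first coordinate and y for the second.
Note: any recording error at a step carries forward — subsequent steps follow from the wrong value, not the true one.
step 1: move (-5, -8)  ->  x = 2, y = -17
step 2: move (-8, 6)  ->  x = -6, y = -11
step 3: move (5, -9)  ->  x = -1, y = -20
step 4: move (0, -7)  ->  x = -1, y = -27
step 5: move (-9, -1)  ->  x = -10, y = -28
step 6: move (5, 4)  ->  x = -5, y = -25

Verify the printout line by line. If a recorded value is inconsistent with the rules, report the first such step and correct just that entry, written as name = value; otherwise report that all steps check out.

step 6, y = -24

Recomputing the run from the initial state:
step 1: x = 2, y = -17
step 2: x = -6, y = -11
step 3: x = -1, y = -20
step 4: x = -1, y = -27
step 5: x = -10, y = -28
step 6: x = -5, y = -24
The first disagreement with the printout is at step 6, where the value should be y = -24.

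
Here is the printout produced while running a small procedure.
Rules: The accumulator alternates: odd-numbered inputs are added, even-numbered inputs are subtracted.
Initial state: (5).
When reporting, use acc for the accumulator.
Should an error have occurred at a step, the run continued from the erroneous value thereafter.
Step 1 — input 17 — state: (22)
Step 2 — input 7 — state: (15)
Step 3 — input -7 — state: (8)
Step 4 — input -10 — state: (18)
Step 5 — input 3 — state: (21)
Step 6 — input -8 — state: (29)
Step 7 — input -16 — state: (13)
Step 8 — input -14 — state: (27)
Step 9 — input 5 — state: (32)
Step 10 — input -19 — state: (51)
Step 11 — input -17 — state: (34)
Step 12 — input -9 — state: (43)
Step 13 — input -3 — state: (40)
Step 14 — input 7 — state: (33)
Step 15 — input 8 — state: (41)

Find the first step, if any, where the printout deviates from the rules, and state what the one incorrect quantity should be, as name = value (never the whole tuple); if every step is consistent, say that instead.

no error

Step 1: acc = 5 + 17 = 22 — same as recorded.
Step 2: acc = 22 - 7 = 15 — same as recorded.
Step 3: acc = 15 + -7 = 8 — consistent with the printout.
Step 4: acc = 8 - -10 = 18 — checks out.
Step 5: acc = 18 + 3 = 21 — in agreement.
Step 6: acc = 21 - -8 = 29 — confirmed correct.
Step 7: acc = 29 + -16 = 13 — consistent with the printout.
Step 8: acc = 13 - -14 = 27 — verified.
Step 9: acc = 27 + 5 = 32 — agrees with the printout.
Step 10: acc = 32 - -19 = 51 — verified.
Step 11: acc = 51 + -17 = 34 — no discrepancy.
Step 12: acc = 34 - -9 = 43 — no discrepancy.
Step 13: acc = 43 + -3 = 40 — agrees with the printout.
Step 14: acc = 40 - 7 = 33 — same as recorded.
Step 15: acc = 33 + 8 = 41 — in agreement.
Each recorded entry agrees with the recomputation.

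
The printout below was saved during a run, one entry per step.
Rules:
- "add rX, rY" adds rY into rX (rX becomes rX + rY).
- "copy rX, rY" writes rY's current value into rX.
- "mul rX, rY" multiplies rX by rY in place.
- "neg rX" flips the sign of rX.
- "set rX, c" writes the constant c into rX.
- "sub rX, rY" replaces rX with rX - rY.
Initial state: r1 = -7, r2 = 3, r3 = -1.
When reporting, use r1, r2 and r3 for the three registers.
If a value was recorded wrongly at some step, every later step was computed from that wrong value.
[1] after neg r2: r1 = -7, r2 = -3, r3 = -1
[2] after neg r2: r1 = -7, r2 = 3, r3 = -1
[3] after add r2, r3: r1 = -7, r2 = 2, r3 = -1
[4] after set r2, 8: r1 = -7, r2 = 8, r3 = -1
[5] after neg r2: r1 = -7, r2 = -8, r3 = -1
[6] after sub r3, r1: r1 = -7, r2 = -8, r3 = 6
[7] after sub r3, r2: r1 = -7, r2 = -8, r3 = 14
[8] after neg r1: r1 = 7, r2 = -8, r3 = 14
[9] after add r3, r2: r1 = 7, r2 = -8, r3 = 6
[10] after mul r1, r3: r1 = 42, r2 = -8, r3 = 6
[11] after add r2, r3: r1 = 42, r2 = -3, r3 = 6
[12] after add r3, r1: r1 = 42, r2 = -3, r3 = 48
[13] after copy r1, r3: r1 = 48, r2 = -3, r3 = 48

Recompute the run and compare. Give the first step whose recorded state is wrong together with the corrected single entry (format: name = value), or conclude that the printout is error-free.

step 11, r2 = -2

Step 1: r2 = -(3) = -3 — verified.
Step 2: r2 = -(-3) = 3 — no discrepancy.
Step 3: r2 = 3 + -1 = 2 — verified.
Step 4: r2 = 8 — in agreement.
Step 5: r2 = -(8) = -8 — checks out.
Step 6: r3 = -1 - -7 = 6 — exactly as logged.
Step 7: r3 = 6 - -8 = 14 — consistent with the printout.
Step 8: r1 = -(-7) = 7 — exactly as logged.
Step 9: r3 = 14 + -8 = 6 — matches.
Step 10: r1 = 7 * 6 = 42 — same as recorded.
Step 11: r2 = -8 + 6 = -2 — a discrepancy with the printout.
Step 11 is the first one off; corrected, r2 = -2.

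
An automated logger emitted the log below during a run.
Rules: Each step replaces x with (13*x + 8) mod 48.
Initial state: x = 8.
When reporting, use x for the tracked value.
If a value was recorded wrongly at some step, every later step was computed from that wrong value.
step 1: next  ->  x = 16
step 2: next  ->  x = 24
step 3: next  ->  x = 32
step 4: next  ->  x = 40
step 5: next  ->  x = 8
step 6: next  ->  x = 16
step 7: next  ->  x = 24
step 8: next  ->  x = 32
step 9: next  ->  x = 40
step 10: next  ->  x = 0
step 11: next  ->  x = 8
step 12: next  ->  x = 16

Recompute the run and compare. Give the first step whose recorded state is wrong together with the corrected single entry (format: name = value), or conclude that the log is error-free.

Recomputing the run from the initial state:
step 1: x = 16
step 2: x = 24
step 3: x = 32
step 4: x = 40
step 5: x = 0
step 6: x = 8
step 7: x = 16
step 8: x = 24
step 9: x = 32
step 10: x = 40
step 11: x = 0
step 12: x = 8
The first disagreement with the log is at step 5, where the value should be x = 0.

step 5, x = 0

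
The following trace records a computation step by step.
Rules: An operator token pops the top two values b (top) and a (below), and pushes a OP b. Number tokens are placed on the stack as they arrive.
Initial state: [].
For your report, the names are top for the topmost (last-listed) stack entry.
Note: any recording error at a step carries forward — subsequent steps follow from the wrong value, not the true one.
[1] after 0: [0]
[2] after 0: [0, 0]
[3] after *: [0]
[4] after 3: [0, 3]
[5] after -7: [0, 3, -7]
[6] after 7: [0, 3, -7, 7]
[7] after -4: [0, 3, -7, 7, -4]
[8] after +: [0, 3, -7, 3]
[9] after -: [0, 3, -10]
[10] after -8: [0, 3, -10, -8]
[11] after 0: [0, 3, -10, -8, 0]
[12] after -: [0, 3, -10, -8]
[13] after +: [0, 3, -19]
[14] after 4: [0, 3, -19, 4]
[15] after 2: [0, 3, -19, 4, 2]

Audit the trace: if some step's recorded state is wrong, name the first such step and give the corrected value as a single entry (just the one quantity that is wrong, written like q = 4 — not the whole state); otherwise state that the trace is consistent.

step 13, top = -18

Step 1: push 0: top = 0 — in agreement.
Step 2: push 0: top = 0 — no discrepancy.
Step 3: 0 * 0 = 0 — confirmed correct.
Step 4: push 3: top = 3 — consistent with the trace.
Step 5: push -7: top = -7 — exactly as logged.
Step 6: push 7: top = 7 — verified.
Step 7: push -4: top = -4 — exactly as logged.
Step 8: 7 + -4 = 3 — same as recorded.
Step 9: -7 - 3 = -10 — confirmed correct.
Step 10: push -8: top = -8 — agrees with the trace.
Step 11: push 0: top = 0 — same as recorded.
Step 12: -8 - 0 = -8 — same as recorded.
Step 13: -10 + -8 = -18 — not what was recorded.
That makes step 13 the first incorrect line — top = -18 is what it should show.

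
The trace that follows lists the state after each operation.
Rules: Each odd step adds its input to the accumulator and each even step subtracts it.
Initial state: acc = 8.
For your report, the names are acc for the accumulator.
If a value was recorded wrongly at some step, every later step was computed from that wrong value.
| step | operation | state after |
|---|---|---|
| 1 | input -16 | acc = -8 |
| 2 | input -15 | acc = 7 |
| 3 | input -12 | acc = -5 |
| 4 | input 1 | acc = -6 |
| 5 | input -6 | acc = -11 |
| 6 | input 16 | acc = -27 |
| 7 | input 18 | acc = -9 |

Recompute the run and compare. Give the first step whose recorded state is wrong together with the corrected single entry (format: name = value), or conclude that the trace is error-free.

1. acc = 8 + -16 = -8 (matches)
2. acc = -8 - -15 = 7 (consistent with the trace)
3. acc = 7 + -12 = -5 (confirmed correct)
4. acc = -5 - 1 = -6 (in agreement)
5. acc = -6 + -6 = -12 (the recorded entry deviates here)
Conclusion: step 5 carries the first error; the entry should be acc = -12.

step 5, acc = -12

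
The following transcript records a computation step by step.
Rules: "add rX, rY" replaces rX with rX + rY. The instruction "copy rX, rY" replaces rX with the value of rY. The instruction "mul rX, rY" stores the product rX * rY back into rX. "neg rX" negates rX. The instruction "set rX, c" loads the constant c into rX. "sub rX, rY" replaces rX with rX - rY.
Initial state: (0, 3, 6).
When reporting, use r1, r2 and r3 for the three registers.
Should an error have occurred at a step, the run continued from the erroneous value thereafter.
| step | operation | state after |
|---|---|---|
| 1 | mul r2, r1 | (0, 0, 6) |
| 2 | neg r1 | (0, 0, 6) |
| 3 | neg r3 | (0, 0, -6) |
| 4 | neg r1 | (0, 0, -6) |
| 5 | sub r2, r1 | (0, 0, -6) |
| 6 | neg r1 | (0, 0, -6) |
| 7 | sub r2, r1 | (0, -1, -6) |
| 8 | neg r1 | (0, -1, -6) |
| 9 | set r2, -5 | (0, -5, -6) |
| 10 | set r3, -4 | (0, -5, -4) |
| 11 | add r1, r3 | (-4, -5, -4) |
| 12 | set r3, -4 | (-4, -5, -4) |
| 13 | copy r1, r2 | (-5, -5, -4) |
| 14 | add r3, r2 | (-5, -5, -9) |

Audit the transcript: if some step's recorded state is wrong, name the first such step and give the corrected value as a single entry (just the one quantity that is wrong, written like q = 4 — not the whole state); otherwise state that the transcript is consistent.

step 7, r2 = 0

step 1: r2 = 3 * 0 = 0 -> exactly as logged
step 2: r1 = -(0) = 0 -> agrees with the transcript
step 3: r3 = -(6) = -6 -> no discrepancy
step 4: r1 = -(0) = 0 -> confirmed correct
step 5: r2 = 0 - 0 = 0 -> checks out
step 6: r1 = -(0) = 0 -> in agreement
step 7: r2 = 0 - 0 = 0 -> the transcript disagrees here
That makes step 7 the first incorrect line — r2 = 0 is what it should show.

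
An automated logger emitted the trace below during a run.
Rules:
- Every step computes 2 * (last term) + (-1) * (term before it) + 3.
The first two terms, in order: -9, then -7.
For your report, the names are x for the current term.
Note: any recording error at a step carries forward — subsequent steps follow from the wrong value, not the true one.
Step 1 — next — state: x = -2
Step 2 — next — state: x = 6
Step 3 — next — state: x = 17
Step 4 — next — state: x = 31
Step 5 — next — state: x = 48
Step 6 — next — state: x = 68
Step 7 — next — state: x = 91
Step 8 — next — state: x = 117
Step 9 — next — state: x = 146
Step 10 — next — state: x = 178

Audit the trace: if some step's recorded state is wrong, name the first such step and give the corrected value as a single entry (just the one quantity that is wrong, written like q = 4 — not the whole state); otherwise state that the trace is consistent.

Recomputing the run from the initial state:
step 1: x = -2
step 2: x = 6
step 3: x = 17
step 4: x = 31
step 5: x = 48
step 6: x = 68
step 7: x = 91
step 8: x = 117
step 9: x = 146
step 10: x = 178
This matches the trace at every step.

no error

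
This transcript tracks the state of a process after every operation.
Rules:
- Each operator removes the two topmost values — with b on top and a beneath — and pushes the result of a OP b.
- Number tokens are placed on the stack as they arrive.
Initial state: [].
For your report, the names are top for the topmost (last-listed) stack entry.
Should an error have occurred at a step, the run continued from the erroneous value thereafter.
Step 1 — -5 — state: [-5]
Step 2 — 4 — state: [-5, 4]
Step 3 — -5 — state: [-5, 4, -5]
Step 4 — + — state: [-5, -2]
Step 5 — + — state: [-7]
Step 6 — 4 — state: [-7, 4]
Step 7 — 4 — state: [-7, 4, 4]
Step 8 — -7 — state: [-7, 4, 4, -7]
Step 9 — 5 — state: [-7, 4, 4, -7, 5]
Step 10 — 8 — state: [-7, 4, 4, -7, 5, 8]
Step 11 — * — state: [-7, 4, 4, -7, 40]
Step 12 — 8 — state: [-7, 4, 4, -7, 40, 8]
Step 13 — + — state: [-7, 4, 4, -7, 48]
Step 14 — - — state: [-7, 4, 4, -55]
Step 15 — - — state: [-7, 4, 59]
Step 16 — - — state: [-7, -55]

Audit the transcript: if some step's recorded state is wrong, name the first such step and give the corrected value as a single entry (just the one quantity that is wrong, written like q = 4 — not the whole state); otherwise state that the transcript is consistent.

step 1: push -5: top = -5 -> exactly as logged
step 2: push 4: top = 4 -> agrees with the transcript
step 3: push -5: top = -5 -> consistent with the transcript
step 4: 4 + -5 = -1 -> not what was recorded
The earliest wrong entry is at step 4: it should read top = -1.

step 4, top = -1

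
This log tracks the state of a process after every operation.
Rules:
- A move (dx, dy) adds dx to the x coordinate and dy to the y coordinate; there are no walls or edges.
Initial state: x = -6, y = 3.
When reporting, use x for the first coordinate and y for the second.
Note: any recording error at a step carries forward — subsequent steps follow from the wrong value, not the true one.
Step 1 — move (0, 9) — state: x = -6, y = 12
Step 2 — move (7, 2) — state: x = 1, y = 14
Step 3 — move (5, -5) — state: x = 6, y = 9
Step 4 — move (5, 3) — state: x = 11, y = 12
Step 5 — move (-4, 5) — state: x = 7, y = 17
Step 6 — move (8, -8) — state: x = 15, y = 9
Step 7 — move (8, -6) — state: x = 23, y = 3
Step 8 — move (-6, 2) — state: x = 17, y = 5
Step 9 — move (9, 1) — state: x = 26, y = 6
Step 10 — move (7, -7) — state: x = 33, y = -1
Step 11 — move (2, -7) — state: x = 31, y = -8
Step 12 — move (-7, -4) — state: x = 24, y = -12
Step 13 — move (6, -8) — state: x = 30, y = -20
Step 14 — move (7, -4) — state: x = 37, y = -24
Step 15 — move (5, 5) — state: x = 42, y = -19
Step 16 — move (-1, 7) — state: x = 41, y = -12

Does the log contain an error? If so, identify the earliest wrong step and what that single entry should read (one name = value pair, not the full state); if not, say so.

Recomputing the run from the initial state:
step 1: x = -6, y = 12
step 2: x = 1, y = 14
step 3: x = 6, y = 9
step 4: x = 11, y = 12
step 5: x = 7, y = 17
step 6: x = 15, y = 9
step 7: x = 23, y = 3
step 8: x = 17, y = 5
step 9: x = 26, y = 6
step 10: x = 33, y = -1
step 11: x = 35, y = -8
step 12: x = 28, y = -12
step 13: x = 34, y = -20
step 14: x = 41, y = -24
step 15: x = 46, y = -19
step 16: x = 45, y = -12
The first disagreement with the log is at step 11, where the value should be x = 35.

step 11, x = 35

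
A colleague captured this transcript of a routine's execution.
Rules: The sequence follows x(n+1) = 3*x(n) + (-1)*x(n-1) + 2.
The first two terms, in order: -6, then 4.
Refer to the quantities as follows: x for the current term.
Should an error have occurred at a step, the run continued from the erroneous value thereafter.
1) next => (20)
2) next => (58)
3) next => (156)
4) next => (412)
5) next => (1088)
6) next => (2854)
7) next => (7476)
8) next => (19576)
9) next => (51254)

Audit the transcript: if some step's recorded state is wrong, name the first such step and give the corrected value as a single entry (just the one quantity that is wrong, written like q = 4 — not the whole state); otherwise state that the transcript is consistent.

step 5, x = 1082

Step 1: x = 3*(4) + (-1)*(-6) + (2) = 20 — same as recorded.
Step 2: x = 3*(20) + (-1)*(4) + (2) = 58 — exactly as logged.
Step 3: x = 3*(58) + (-1)*(20) + (2) = 156 — agrees with the transcript.
Step 4: x = 3*(156) + (-1)*(58) + (2) = 412 — matches.
Step 5: x = 3*(412) + (-1)*(156) + (2) = 1082 — the transcript disagrees here.
Step 5 is the first one off; corrected, x = 1082.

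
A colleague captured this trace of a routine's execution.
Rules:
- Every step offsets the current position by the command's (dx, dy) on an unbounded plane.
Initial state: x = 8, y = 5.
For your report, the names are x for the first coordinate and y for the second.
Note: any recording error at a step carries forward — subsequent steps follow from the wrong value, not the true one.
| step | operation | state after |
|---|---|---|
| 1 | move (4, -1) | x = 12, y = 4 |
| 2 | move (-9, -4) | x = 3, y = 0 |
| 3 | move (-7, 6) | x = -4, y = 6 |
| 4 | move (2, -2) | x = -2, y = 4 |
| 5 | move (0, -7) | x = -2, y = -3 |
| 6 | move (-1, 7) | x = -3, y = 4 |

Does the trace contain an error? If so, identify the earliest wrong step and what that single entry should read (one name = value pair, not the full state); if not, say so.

no error

Recomputing the run from the initial state:
step 1: x = 12, y = 4
step 2: x = 3, y = 0
step 3: x = -4, y = 6
step 4: x = -2, y = 4
step 5: x = -2, y = -3
step 6: x = -3, y = 4
This matches the trace at every step.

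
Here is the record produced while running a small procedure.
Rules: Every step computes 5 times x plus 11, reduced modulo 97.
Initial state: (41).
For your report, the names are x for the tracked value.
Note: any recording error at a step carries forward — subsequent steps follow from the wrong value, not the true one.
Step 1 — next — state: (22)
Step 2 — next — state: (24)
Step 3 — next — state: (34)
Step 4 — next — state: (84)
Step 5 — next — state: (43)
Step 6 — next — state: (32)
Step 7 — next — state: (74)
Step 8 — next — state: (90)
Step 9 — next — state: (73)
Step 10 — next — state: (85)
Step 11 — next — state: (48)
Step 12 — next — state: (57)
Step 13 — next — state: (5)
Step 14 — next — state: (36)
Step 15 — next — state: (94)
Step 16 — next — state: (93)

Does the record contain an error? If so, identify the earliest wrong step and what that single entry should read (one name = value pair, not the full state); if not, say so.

1. x = (5*41 + 11) mod 97 = 22 (no discrepancy)
2. x = (5*22 + 11) mod 97 = 24 (matches)
3. x = (5*24 + 11) mod 97 = 34 (consistent with the record)
4. x = (5*34 + 11) mod 97 = 84 (matches)
5. x = (5*84 + 11) mod 97 = 43 (matches)
6. x = (5*43 + 11) mod 97 = 32 (verified)
7. x = (5*32 + 11) mod 97 = 74 (exactly as logged)
8. x = (5*74 + 11) mod 97 = 90 (no discrepancy)
9. x = (5*90 + 11) mod 97 = 73 (no discrepancy)
10. x = (5*73 + 11) mod 97 = 85 (no discrepancy)
11. x = (5*85 + 11) mod 97 = 48 (checks out)
12. x = (5*48 + 11) mod 97 = 57 (verified)
13. x = (5*57 + 11) mod 97 = 5 (same as recorded)
14. x = (5*5 + 11) mod 97 = 36 (consistent with the record)
15. x = (5*36 + 11) mod 97 = 94 (no discrepancy)
16. x = (5*94 + 11) mod 97 = 93 (same as recorded)
Nothing is out of place; the run is error-free.

no error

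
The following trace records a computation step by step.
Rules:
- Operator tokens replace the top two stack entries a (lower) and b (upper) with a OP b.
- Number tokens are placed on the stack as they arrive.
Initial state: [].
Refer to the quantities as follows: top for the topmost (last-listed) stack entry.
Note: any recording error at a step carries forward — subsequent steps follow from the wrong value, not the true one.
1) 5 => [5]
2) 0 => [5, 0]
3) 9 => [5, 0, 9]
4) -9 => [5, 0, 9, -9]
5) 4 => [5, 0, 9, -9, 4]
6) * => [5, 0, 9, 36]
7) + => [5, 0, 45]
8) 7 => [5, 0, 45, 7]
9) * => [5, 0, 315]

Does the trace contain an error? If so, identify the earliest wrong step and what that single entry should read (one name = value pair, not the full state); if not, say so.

step 6, top = -36

Recomputing the run from the initial state:
step 1: [5]
step 2: [5, 0]
step 3: [5, 0, 9]
step 4: [5, 0, 9, -9]
step 5: [5, 0, 9, -9, 4]
step 6: [5, 0, 9, -36]
step 7: [5, 0, -27]
step 8: [5, 0, -27, 7]
step 9: [5, 0, -189]
The first disagreement with the trace is at step 6, where the value should be top = -36.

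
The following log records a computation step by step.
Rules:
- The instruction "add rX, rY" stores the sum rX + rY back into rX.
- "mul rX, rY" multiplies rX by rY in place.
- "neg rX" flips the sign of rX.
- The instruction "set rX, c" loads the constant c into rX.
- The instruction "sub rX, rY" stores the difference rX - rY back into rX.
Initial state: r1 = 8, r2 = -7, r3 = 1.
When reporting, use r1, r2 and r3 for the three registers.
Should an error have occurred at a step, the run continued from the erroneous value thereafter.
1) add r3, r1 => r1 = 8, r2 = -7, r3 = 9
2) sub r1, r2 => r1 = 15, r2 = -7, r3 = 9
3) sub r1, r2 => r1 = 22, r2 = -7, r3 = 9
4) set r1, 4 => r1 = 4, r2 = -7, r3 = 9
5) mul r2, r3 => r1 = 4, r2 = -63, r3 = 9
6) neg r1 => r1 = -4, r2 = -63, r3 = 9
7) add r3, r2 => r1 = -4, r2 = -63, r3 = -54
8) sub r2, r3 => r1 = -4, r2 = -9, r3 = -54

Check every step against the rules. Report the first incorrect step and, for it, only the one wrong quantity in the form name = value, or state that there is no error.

no error

Step 1: r3 = 1 + 8 = 9 — agrees with the log.
Step 2: r1 = 8 - -7 = 15 — same as recorded.
Step 3: r1 = 15 - -7 = 22 — agrees with the log.
Step 4: r1 = 4 — checks out.
Step 5: r2 = -7 * 9 = -63 — checks out.
Step 6: r1 = -(4) = -4 — confirmed correct.
Step 7: r3 = 9 + -63 = -54 — same as recorded.
Step 8: r2 = -63 - -54 = -9 — same as recorded.
The recomputation confirms every line.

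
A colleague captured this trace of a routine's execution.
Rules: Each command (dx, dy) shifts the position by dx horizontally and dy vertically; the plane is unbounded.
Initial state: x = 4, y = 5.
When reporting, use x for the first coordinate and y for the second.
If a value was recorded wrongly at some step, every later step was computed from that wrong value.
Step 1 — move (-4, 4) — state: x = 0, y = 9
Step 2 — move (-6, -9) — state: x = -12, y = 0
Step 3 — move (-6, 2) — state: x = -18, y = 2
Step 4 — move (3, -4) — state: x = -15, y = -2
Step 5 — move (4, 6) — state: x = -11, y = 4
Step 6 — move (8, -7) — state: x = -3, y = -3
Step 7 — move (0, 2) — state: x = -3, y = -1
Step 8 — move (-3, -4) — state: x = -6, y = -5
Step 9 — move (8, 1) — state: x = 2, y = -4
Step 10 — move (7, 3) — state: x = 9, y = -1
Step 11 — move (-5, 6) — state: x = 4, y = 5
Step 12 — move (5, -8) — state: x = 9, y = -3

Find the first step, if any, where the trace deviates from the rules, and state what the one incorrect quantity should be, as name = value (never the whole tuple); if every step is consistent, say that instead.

step 2, x = -6

Step 1: x = 4 + (-4) = 0, y = 5 + (4) = 9 — consistent with the trace.
Step 2: x = 0 + (-6) = -6, y = 9 + (-9) = 0 — a discrepancy with the trace.
The earliest wrong entry is at step 2: it should read x = -6.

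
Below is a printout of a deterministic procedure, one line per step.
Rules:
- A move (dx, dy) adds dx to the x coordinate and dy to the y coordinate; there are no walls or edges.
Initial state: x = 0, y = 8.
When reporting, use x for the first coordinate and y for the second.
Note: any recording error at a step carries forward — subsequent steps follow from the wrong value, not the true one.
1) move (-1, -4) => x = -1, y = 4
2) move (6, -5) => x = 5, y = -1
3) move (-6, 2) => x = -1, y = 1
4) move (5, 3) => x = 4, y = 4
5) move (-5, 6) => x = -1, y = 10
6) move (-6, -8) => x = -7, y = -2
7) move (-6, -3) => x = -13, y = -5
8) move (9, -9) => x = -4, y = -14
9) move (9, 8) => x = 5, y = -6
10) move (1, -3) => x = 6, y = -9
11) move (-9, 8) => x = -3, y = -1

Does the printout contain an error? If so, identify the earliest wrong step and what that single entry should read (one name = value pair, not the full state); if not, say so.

step 6, y = 2

Recomputing the run from the initial state:
step 1: x = -1, y = 4
step 2: x = 5, y = -1
step 3: x = -1, y = 1
step 4: x = 4, y = 4
step 5: x = -1, y = 10
step 6: x = -7, y = 2
step 7: x = -13, y = -1
step 8: x = -4, y = -10
step 9: x = 5, y = -2
step 10: x = 6, y = -5
step 11: x = -3, y = 3
The first disagreement with the printout is at step 6, where the value should be y = 2.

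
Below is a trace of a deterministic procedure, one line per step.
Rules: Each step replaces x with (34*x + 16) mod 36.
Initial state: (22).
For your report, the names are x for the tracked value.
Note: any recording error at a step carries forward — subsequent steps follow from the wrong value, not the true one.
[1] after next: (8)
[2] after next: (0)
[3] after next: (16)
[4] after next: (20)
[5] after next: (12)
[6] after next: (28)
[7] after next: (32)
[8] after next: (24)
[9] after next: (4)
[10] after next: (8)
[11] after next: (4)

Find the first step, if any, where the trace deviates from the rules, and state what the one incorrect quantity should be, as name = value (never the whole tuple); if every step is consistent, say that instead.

step 1: x = (34*22 + 16) mod 36 = 8 -> verified
step 2: x = (34*8 + 16) mod 36 = 0 -> confirmed correct
step 3: x = (34*0 + 16) mod 36 = 16 -> same as recorded
step 4: x = (34*16 + 16) mod 36 = 20 -> exactly as logged
step 5: x = (34*20 + 16) mod 36 = 12 -> agrees with the trace
step 6: x = (34*12 + 16) mod 36 = 28 -> consistent with the trace
step 7: x = (34*28 + 16) mod 36 = 32 -> exactly as logged
step 8: x = (34*32 + 16) mod 36 = 24 -> agrees with the trace
step 9: x = (34*24 + 16) mod 36 = 4 -> checks out
step 10: x = (34*4 + 16) mod 36 = 8 -> confirmed correct
step 11: x = (34*8 + 16) mod 36 = 0 -> the entry is off here
First incorrect step: 11; the correct value is x = 0.

step 11, x = 0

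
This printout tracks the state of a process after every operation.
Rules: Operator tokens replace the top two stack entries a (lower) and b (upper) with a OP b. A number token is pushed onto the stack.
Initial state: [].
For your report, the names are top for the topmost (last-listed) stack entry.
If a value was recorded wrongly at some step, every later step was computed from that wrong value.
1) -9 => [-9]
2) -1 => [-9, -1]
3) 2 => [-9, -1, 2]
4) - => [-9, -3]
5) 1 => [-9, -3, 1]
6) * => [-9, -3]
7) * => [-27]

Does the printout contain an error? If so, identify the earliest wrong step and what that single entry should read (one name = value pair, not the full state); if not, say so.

Recomputing the run from the initial state:
step 1: [-9]
step 2: [-9, -1]
step 3: [-9, -1, 2]
step 4: [-9, -3]
step 5: [-9, -3, 1]
step 6: [-9, -3]
step 7: [27]
The first disagreement with the printout is at step 7, where the value should be top = 27.

step 7, top = 27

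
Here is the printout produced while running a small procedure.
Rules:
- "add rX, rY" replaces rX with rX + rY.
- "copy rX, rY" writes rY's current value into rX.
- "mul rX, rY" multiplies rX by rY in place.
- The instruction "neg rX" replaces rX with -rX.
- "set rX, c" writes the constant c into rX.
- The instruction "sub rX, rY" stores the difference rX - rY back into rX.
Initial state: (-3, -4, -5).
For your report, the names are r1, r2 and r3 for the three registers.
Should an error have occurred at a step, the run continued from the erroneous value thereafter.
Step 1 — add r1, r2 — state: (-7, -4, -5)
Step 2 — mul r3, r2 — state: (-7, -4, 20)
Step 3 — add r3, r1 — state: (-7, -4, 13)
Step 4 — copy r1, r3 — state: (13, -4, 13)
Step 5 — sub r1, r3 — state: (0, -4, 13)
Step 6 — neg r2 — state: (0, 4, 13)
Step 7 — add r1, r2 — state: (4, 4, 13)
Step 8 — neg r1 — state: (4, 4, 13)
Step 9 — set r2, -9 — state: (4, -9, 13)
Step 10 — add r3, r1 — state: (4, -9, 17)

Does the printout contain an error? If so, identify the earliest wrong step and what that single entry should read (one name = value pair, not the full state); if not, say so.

step 8, r1 = -4

Step 1: r1 = -3 + -4 = -7 — consistent with the printout.
Step 2: r3 = -5 * -4 = 20 — checks out.
Step 3: r3 = 20 + -7 = 13 — verified.
Step 4: r1 = 13 — verified.
Step 5: r1 = 13 - 13 = 0 — exactly as logged.
Step 6: r2 = -(-4) = 4 — in agreement.
Step 7: r1 = 0 + 4 = 4 — checks out.
Step 8: r1 = -(4) = -4 — not what was recorded.
Conclusion: step 8 carries the first error; the entry should be r1 = -4.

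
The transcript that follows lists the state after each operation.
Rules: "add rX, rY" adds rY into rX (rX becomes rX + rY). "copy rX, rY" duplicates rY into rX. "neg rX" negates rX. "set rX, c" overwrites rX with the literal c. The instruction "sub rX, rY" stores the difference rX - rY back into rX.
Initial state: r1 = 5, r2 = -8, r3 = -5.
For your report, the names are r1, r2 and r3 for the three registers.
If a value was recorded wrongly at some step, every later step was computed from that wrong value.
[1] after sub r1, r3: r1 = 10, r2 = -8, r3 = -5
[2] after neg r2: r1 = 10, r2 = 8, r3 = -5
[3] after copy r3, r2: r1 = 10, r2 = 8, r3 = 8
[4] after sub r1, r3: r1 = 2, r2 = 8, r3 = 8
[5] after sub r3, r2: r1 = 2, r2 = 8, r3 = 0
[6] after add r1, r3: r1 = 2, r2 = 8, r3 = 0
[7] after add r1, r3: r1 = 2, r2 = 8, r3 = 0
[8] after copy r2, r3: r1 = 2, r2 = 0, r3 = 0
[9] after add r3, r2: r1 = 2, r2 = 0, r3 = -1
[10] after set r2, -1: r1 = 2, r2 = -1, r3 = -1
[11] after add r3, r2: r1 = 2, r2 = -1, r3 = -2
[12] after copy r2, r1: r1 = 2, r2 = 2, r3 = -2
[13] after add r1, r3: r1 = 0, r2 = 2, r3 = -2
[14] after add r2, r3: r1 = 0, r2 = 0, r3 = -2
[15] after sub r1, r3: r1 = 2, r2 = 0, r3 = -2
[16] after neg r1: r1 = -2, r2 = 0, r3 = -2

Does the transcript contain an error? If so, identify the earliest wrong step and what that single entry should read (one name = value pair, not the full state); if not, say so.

Step 1: r1 = 5 - -5 = 10 — no discrepancy.
Step 2: r2 = -(-8) = 8 — checks out.
Step 3: r3 = 8 — matches.
Step 4: r1 = 10 - 8 = 2 — same as recorded.
Step 5: r3 = 8 - 8 = 0 — exactly as logged.
Step 6: r1 = 2 + 0 = 2 — same as recorded.
Step 7: r1 = 2 + 0 = 2 — verified.
Step 8: r2 = 0 — verified.
Step 9: r3 = 0 + 0 = 0 — the recorded entry deviates here.
That makes step 9 the first incorrect line — r3 = 0 is what it should show.

step 9, r3 = 0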